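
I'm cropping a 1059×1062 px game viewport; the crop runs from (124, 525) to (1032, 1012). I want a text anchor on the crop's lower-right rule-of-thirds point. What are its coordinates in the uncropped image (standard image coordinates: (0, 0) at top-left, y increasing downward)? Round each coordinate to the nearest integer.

(729, 850)

Crop width = 1032 − 124 = 908 px; one third is 302.67 px.
Crop height = 1012 − 525 = 487 px; one third is 162.33 px.
The lower-right point is two-thirds across and two-thirds down within the crop:
x = 124 + 2 × 302.67 ≈ 729; y = 525 + 2 × 162.33 ≈ 850.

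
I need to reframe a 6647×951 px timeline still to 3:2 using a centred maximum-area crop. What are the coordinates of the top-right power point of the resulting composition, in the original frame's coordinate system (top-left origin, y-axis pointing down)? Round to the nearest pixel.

(3561, 317)

6647/951 > 3/2, so the 3:2 crop keeps the full height 951 and trims width to 951 × 3/2 = 1426.50 px.
Left offset = (6647 − 1426.50)/2 = 2610.25 px; top offset = 0.
Top-right is two-thirds across and one-third down within the crop:
x = 2610.25 + 2 × 1426.50/3 ≈ 3561; y = 0.00 + 1 × 951.00/3 ≈ 317.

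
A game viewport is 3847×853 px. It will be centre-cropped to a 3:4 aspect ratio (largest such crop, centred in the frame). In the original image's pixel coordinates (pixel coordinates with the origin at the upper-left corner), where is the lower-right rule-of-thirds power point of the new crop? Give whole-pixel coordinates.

3847/853 > 3/4, so the 3:4 crop keeps the full height 853 and trims width to 853 × 3/4 = 639.75 px.
Left offset = (3847 − 639.75)/2 = 1603.62 px; top offset = 0.
Lower-right is two-thirds across and two-thirds down within the crop:
x = 1603.62 + 2 × 639.75/3 ≈ 2030; y = 0.00 + 2 × 853.00/3 ≈ 569.

(2030, 569)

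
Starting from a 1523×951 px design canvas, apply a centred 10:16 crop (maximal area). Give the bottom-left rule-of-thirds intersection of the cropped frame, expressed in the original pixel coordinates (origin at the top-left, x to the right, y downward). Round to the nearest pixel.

x = 662 px, y = 634 px

1523/951 > 10/16, so the 10:16 crop keeps the full height 951 and trims width to 951 × 10/16 = 594.38 px.
Left offset = (1523 − 594.38)/2 = 464.31 px; top offset = 0.
Bottom-left is one-third across and two-thirds down within the crop:
x = 464.31 + 1 × 594.38/3 ≈ 662; y = 0.00 + 2 × 951.00/3 ≈ 634.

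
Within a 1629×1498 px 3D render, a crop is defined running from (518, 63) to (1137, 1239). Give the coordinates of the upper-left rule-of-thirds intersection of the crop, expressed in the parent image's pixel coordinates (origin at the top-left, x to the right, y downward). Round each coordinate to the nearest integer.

(724, 455)

Crop width = 1137 − 518 = 619 px; one third is 206.33 px.
Crop height = 1239 − 63 = 1176 px; one third is 392.00 px.
The upper-left point is one-third across and one-third down within the crop:
x = 518 + 1 × 206.33 ≈ 724; y = 63 + 1 × 392.00 ≈ 455.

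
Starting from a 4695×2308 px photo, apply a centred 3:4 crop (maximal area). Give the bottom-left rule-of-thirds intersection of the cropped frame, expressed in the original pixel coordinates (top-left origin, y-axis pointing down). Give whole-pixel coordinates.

4695/2308 > 3/4, so the 3:4 crop keeps the full height 2308 and trims width to 2308 × 3/4 = 1731.00 px.
Left offset = (4695 − 1731.00)/2 = 1482.00 px; top offset = 0.
Bottom-left is one-third across and two-thirds down within the crop:
x = 1482.00 + 1 × 1731.00/3 ≈ 2059; y = 0.00 + 2 × 2308.00/3 ≈ 1539.

x = 2059 px, y = 1539 px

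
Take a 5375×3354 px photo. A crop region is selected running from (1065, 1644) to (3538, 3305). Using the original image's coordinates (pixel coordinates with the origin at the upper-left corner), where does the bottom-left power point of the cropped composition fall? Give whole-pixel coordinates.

(1889, 2751)

Crop width = 3538 − 1065 = 2473 px; one third is 824.33 px.
Crop height = 3305 − 1644 = 1661 px; one third is 553.67 px.
The bottom-left point is one-third across and two-thirds down within the crop:
x = 1065 + 1 × 824.33 ≈ 1889; y = 1644 + 2 × 553.67 ≈ 2751.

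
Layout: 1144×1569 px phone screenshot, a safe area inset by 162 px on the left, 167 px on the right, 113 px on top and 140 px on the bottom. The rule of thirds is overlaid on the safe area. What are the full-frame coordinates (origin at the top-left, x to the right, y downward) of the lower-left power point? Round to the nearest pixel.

Content width = 1144 − 162 − 167 = 815 px; content height = 1569 − 113 − 140 = 1316 px.
Lower-left is one-third across and two-thirds down within the safe area.
x = 162 + 1 × 815/3 = 162 + 271.67 ≈ 434
y = 113 + 2 × 1316/3 = 113 + 877.33 ≈ 990

x = 434 px, y = 990 px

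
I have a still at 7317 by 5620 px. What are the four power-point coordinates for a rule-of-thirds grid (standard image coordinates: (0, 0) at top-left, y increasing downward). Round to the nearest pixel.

One third of 7317 is 2439; one third of 5620 is 1873.33.
Vertical third lines at x = 2439 and x = 4878; horizontal third lines at y = 1873 and y = 3747.

(2439, 1873), (4878, 1873), (2439, 3747), (4878, 3747)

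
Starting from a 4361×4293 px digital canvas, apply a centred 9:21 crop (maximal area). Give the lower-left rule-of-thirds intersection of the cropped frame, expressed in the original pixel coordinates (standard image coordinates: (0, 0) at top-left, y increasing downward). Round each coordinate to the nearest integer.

4361/4293 > 9/21, so the 9:21 crop keeps the full height 4293 and trims width to 4293 × 9/21 = 1839.86 px.
Left offset = (4361 − 1839.86)/2 = 1260.57 px; top offset = 0.
Lower-left is one-third across and two-thirds down within the crop:
x = 1260.57 + 1 × 1839.86/3 ≈ 1874; y = 0.00 + 2 × 4293.00/3 ≈ 2862.

(1874, 2862)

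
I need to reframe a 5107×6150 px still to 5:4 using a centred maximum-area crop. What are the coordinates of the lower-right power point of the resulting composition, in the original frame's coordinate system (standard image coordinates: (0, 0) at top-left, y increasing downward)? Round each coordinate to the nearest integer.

(3405, 3756)

5107/6150 < 5/4, so the 5:4 crop keeps the full width 5107 and trims height to 5107 × 4/5 = 4085.60 px.
Top offset = (6150 − 4085.60)/2 = 1032.20 px; left offset = 0.
Lower-right is two-thirds across and two-thirds down within the crop:
x = 0.00 + 2 × 5107.00/3 ≈ 3405; y = 1032.20 + 2 × 4085.60/3 ≈ 3756.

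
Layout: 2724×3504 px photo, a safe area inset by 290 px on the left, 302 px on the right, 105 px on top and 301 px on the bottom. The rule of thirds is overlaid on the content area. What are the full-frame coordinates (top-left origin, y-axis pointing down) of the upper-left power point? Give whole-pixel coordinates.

Content width = 2724 − 290 − 302 = 2132 px; content height = 3504 − 105 − 301 = 3098 px.
Upper-left is one-third across and one-third down within the content area.
x = 290 + 1 × 2132/3 = 290 + 710.67 ≈ 1001
y = 105 + 1 × 3098/3 = 105 + 1032.67 ≈ 1138

x = 1001 px, y = 1138 px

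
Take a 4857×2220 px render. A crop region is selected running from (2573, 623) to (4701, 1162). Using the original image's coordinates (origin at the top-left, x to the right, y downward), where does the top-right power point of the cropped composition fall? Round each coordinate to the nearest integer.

Crop width = 4701 − 2573 = 2128 px; one third is 709.33 px.
Crop height = 1162 − 623 = 539 px; one third is 179.67 px.
The top-right point is two-thirds across and one-third down within the crop:
x = 2573 + 2 × 709.33 ≈ 3992; y = 623 + 1 × 179.67 ≈ 803.

x = 3992 px, y = 803 px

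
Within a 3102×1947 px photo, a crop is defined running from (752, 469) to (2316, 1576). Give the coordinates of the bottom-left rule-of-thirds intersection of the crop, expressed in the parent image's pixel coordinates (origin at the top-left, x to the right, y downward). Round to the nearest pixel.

Crop width = 2316 − 752 = 1564 px; one third is 521.33 px.
Crop height = 1576 − 469 = 1107 px; one third is 369.00 px.
The bottom-left point is one-third across and two-thirds down within the crop:
x = 752 + 1 × 521.33 ≈ 1273; y = 469 + 2 × 369.00 ≈ 1207.

x = 1273 px, y = 1207 px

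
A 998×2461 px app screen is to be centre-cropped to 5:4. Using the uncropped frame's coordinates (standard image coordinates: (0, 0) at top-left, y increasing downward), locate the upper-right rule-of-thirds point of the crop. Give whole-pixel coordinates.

998/2461 < 5/4, so the 5:4 crop keeps the full width 998 and trims height to 998 × 4/5 = 798.40 px.
Top offset = (2461 − 798.40)/2 = 831.30 px; left offset = 0.
Upper-right is two-thirds across and one-third down within the crop:
x = 0.00 + 2 × 998.00/3 ≈ 665; y = 831.30 + 1 × 798.40/3 ≈ 1097.

(665, 1097)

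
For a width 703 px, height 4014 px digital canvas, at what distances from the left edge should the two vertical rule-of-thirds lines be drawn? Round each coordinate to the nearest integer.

703 / 3 = 234.33, so the vertical lines sit at one and two thirds of 703.

x = 234 px and x = 469 px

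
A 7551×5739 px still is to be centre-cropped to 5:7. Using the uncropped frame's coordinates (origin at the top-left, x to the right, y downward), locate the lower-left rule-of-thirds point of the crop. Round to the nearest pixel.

7551/5739 > 5/7, so the 5:7 crop keeps the full height 5739 and trims width to 5739 × 5/7 = 4099.29 px.
Left offset = (7551 − 4099.29)/2 = 1725.86 px; top offset = 0.
Lower-left is one-third across and two-thirds down within the crop:
x = 1725.86 + 1 × 4099.29/3 ≈ 3092; y = 0.00 + 2 × 5739.00/3 ≈ 3826.

x = 3092 px, y = 3826 px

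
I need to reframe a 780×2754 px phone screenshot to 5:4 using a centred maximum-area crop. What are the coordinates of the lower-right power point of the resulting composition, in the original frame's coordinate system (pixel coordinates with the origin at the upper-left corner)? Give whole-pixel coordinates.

(520, 1481)

780/2754 < 5/4, so the 5:4 crop keeps the full width 780 and trims height to 780 × 4/5 = 624.00 px.
Top offset = (2754 − 624.00)/2 = 1065.00 px; left offset = 0.
Lower-right is two-thirds across and two-thirds down within the crop:
x = 0.00 + 2 × 780.00/3 ≈ 520; y = 1065.00 + 2 × 624.00/3 ≈ 1481.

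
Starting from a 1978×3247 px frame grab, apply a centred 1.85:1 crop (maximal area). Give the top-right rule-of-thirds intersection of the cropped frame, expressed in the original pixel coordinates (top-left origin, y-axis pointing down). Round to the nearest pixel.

(1319, 1445)

1978/3247 < 1.85/1, so the 1.85:1 crop keeps the full width 1978 and trims height to 1978 × 1/1.85 = 1069.19 px.
Top offset = (3247 − 1069.19)/2 = 1088.91 px; left offset = 0.
Top-right is two-thirds across and one-third down within the crop:
x = 0.00 + 2 × 1978.00/3 ≈ 1319; y = 1088.91 + 1 × 1069.19/3 ≈ 1445.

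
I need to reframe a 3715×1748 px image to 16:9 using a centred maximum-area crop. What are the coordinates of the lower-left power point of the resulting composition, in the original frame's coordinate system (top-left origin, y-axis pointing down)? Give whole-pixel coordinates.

x = 1340 px, y = 1165 px

3715/1748 > 16/9, so the 16:9 crop keeps the full height 1748 and trims width to 1748 × 16/9 = 3107.56 px.
Left offset = (3715 − 3107.56)/2 = 303.72 px; top offset = 0.
Lower-left is one-third across and two-thirds down within the crop:
x = 303.72 + 1 × 3107.56/3 ≈ 1340; y = 0.00 + 2 × 1748.00/3 ≈ 1165.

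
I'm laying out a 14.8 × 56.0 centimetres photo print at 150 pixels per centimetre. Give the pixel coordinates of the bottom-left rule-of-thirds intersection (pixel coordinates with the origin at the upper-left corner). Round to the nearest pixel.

In pixels the canvas is 14.8 × 150 = 2220 wide and 56.0 × 150 = 8400 tall.
The bottom-left point is one-third across and two-thirds down:
x = 1 × 2220/3 ≈ 740; y = 2 × 8400/3 ≈ 5600.

(740, 5600)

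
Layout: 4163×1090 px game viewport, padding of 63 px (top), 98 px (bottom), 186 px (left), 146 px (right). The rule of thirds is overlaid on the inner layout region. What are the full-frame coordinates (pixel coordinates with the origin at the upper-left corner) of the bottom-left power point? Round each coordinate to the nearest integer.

Content width = 4163 − 186 − 146 = 3831 px; content height = 1090 − 63 − 98 = 929 px.
Bottom-left is one-third across and two-thirds down within the inner layout region.
x = 186 + 1 × 3831/3 = 186 + 1277.00 ≈ 1463
y = 63 + 2 × 929/3 = 63 + 619.33 ≈ 682

x = 1463 px, y = 682 px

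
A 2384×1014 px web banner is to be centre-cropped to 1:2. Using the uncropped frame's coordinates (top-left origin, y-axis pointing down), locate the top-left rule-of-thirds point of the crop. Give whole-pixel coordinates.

2384/1014 > 1/2, so the 1:2 crop keeps the full height 1014 and trims width to 1014 × 1/2 = 507.00 px.
Left offset = (2384 − 507.00)/2 = 938.50 px; top offset = 0.
Top-left is one-third across and one-third down within the crop:
x = 938.50 + 1 × 507.00/3 ≈ 1108; y = 0.00 + 1 × 1014.00/3 ≈ 338.

x = 1108 px, y = 338 px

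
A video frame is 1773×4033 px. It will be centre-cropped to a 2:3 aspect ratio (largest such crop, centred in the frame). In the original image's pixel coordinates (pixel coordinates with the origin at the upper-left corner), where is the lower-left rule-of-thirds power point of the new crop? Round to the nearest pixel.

1773/4033 < 2/3, so the 2:3 crop keeps the full width 1773 and trims height to 1773 × 3/2 = 2659.50 px.
Top offset = (4033 − 2659.50)/2 = 686.75 px; left offset = 0.
Lower-left is one-third across and two-thirds down within the crop:
x = 0.00 + 1 × 1773.00/3 ≈ 591; y = 686.75 + 2 × 2659.50/3 ≈ 2460.

(591, 2460)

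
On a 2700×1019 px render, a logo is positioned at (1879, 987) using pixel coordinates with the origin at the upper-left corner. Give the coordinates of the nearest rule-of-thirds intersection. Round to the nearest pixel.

Third lines: x ∈ {900, 1800}, y ∈ {340, 679}.
1879 is closer to x = 1800; 987 is closer to y = 679.
So the nearest intersection is the lower-right power point.

x = 1800 px, y = 679 px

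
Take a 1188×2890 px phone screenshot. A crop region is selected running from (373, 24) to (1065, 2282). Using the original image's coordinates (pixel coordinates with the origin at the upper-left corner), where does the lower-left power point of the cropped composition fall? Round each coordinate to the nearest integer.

x = 604 px, y = 1529 px

Crop width = 1065 − 373 = 692 px; one third is 230.67 px.
Crop height = 2282 − 24 = 2258 px; one third is 752.67 px.
The lower-left point is one-third across and two-thirds down within the crop:
x = 373 + 1 × 230.67 ≈ 604; y = 24 + 2 × 752.67 ≈ 1529.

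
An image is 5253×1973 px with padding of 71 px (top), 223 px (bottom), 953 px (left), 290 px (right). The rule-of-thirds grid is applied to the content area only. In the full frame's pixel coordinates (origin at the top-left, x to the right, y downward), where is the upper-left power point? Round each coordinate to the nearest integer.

Content width = 5253 − 953 − 290 = 4010 px; content height = 1973 − 71 − 223 = 1679 px.
Upper-left is one-third across and one-third down within the content area.
x = 953 + 1 × 4010/3 = 953 + 1336.67 ≈ 2290
y = 71 + 1 × 1679/3 = 71 + 559.67 ≈ 631

(2290, 631)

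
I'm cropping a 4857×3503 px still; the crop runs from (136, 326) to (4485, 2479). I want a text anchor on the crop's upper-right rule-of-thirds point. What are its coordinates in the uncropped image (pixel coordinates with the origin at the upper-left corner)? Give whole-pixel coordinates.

Crop width = 4485 − 136 = 4349 px; one third is 1449.67 px.
Crop height = 2479 − 326 = 2153 px; one third is 717.67 px.
The upper-right point is two-thirds across and one-third down within the crop:
x = 136 + 2 × 1449.67 ≈ 3035; y = 326 + 1 × 717.67 ≈ 1044.

(3035, 1044)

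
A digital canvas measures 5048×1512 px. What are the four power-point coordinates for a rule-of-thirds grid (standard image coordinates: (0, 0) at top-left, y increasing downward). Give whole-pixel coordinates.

One third of 5048 is 1682.67; one third of 1512 is 504.
Vertical third lines at x = 1683 and x = 3365; horizontal third lines at y = 504 and y = 1008.

(1683, 504), (3365, 504), (1683, 1008), (3365, 1008)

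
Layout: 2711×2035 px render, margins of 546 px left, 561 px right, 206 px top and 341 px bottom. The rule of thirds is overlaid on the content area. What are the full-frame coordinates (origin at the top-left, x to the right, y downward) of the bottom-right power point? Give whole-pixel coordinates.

x = 1615 px, y = 1198 px

Content width = 2711 − 546 − 561 = 1604 px; content height = 2035 − 206 − 341 = 1488 px.
Bottom-right is two-thirds across and two-thirds down within the content area.
x = 546 + 2 × 1604/3 = 546 + 1069.33 ≈ 1615
y = 206 + 2 × 1488/3 = 206 + 992.00 ≈ 1198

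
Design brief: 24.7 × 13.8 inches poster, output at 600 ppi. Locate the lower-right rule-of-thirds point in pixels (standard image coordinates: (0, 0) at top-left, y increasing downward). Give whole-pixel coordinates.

In pixels the canvas is 24.7 × 600 = 14820 wide and 13.8 × 600 = 8280 tall.
The lower-right point is two-thirds across and two-thirds down:
x = 2 × 14820/3 ≈ 9880; y = 2 × 8280/3 ≈ 5520.

(9880, 5520)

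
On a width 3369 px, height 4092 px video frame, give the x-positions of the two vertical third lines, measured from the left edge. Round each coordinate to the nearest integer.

3369 / 3 = 1123, so the vertical lines sit at one and two thirds of 3369.

x = 1123 px and x = 2246 px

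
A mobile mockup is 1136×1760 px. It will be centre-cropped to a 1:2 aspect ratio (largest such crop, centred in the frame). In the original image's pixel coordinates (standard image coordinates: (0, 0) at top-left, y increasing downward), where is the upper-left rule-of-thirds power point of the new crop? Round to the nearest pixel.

(421, 587)

1136/1760 > 1/2, so the 1:2 crop keeps the full height 1760 and trims width to 1760 × 1/2 = 880.00 px.
Left offset = (1136 − 880.00)/2 = 128.00 px; top offset = 0.
Upper-left is one-third across and one-third down within the crop:
x = 128.00 + 1 × 880.00/3 ≈ 421; y = 0.00 + 1 × 1760.00/3 ≈ 587.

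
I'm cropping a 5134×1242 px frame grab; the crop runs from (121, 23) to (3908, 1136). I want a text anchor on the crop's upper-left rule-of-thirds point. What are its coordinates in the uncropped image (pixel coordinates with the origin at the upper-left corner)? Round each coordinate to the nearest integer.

Crop width = 3908 − 121 = 3787 px; one third is 1262.33 px.
Crop height = 1136 − 23 = 1113 px; one third is 371.00 px.
The upper-left point is one-third across and one-third down within the crop:
x = 121 + 1 × 1262.33 ≈ 1383; y = 23 + 1 × 371.00 ≈ 394.

(1383, 394)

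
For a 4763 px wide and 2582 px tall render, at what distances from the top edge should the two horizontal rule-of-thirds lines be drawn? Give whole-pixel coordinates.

2582 / 3 = 860.67, so the horizontal lines sit at one and two thirds of 2582.

y = 861 px and y = 1721 px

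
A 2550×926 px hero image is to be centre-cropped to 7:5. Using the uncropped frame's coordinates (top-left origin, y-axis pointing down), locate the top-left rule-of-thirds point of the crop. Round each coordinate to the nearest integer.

2550/926 > 7/5, so the 7:5 crop keeps the full height 926 and trims width to 926 × 7/5 = 1296.40 px.
Left offset = (2550 − 1296.40)/2 = 626.80 px; top offset = 0.
Top-left is one-third across and one-third down within the crop:
x = 626.80 + 1 × 1296.40/3 ≈ 1059; y = 0.00 + 1 × 926.00/3 ≈ 309.

x = 1059 px, y = 309 px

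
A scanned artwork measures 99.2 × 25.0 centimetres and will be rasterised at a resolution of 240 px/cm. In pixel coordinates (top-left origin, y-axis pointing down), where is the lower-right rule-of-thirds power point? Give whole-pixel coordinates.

(15872, 4000)

In pixels the canvas is 99.2 × 240 = 23808 wide and 25.0 × 240 = 6000 tall.
The lower-right point is two-thirds across and two-thirds down:
x = 2 × 23808/3 ≈ 15872; y = 2 × 6000/3 ≈ 4000.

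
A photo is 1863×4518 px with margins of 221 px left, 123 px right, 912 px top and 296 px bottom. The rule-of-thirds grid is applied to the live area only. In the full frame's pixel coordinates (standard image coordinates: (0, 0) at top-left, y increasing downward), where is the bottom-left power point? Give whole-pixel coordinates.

Content width = 1863 − 221 − 123 = 1519 px; content height = 4518 − 912 − 296 = 3310 px.
Bottom-left is one-third across and two-thirds down within the live area.
x = 221 + 1 × 1519/3 = 221 + 506.33 ≈ 727
y = 912 + 2 × 3310/3 = 912 + 2206.67 ≈ 3119

(727, 3119)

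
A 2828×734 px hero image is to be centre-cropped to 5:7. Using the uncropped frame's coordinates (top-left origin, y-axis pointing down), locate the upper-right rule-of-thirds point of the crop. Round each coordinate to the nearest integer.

2828/734 > 5/7, so the 5:7 crop keeps the full height 734 and trims width to 734 × 5/7 = 524.29 px.
Left offset = (2828 − 524.29)/2 = 1151.86 px; top offset = 0.
Upper-right is two-thirds across and one-third down within the crop:
x = 1151.86 + 2 × 524.29/3 ≈ 1501; y = 0.00 + 1 × 734.00/3 ≈ 245.

(1501, 245)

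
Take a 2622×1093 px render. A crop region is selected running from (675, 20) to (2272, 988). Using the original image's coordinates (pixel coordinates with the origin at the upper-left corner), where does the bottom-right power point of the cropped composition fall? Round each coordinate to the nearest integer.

x = 1740 px, y = 665 px

Crop width = 2272 − 675 = 1597 px; one third is 532.33 px.
Crop height = 988 − 20 = 968 px; one third is 322.67 px.
The bottom-right point is two-thirds across and two-thirds down within the crop:
x = 675 + 2 × 532.33 ≈ 1740; y = 20 + 2 × 322.67 ≈ 665.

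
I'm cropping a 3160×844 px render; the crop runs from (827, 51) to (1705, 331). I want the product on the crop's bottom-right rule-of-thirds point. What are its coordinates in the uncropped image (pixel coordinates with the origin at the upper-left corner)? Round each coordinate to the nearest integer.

(1412, 238)

Crop width = 1705 − 827 = 878 px; one third is 292.67 px.
Crop height = 331 − 51 = 280 px; one third is 93.33 px.
The bottom-right point is two-thirds across and two-thirds down within the crop:
x = 827 + 2 × 292.67 ≈ 1412; y = 51 + 2 × 93.33 ≈ 238.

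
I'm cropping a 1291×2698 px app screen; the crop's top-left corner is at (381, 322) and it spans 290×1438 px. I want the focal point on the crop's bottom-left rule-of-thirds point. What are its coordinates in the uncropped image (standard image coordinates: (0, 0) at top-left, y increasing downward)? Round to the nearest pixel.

x = 478 px, y = 1281 px

One third of the crop width 290 is 96.67 px.
One third of the crop height 1438 is 479.33 px.
The bottom-left point is one-third across and two-thirds down within the crop:
x = 381 + 1 × 96.67 ≈ 478; y = 322 + 2 × 479.33 ≈ 1281.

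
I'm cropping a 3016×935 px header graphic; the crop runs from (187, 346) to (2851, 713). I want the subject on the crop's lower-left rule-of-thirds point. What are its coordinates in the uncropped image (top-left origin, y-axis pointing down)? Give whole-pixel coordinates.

(1075, 591)

Crop width = 2851 − 187 = 2664 px; one third is 888.00 px.
Crop height = 713 − 346 = 367 px; one third is 122.33 px.
The lower-left point is one-third across and two-thirds down within the crop:
x = 187 + 1 × 888.00 ≈ 1075; y = 346 + 2 × 122.33 ≈ 591.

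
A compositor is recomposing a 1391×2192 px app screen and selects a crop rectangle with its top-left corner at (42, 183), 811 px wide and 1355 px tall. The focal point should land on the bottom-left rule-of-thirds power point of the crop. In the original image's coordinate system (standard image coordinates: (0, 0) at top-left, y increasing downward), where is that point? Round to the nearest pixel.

One third of the crop width 811 is 270.33 px.
One third of the crop height 1355 is 451.67 px.
The bottom-left point is one-third across and two-thirds down within the crop:
x = 42 + 1 × 270.33 ≈ 312; y = 183 + 2 × 451.67 ≈ 1086.

x = 312 px, y = 1086 px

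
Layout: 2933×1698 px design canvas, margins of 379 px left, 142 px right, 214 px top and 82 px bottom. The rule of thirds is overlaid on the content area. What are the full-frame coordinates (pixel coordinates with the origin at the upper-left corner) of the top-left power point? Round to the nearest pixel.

(1183, 681)

Content width = 2933 − 379 − 142 = 2412 px; content height = 1698 − 214 − 82 = 1402 px.
Top-left is one-third across and one-third down within the content area.
x = 379 + 1 × 2412/3 = 379 + 804.00 ≈ 1183
y = 214 + 1 × 1402/3 = 214 + 467.33 ≈ 681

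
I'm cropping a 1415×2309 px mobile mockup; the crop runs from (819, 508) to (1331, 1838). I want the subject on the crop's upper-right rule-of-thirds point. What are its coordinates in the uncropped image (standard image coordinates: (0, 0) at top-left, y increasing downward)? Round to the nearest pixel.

Crop width = 1331 − 819 = 512 px; one third is 170.67 px.
Crop height = 1838 − 508 = 1330 px; one third is 443.33 px.
The upper-right point is two-thirds across and one-third down within the crop:
x = 819 + 2 × 170.67 ≈ 1160; y = 508 + 1 × 443.33 ≈ 951.

x = 1160 px, y = 951 px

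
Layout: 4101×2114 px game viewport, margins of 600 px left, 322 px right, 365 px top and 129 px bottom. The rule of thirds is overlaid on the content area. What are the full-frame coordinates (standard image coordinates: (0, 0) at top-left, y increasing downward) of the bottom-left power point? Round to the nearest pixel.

Content width = 4101 − 600 − 322 = 3179 px; content height = 2114 − 365 − 129 = 1620 px.
Bottom-left is one-third across and two-thirds down within the content area.
x = 600 + 1 × 3179/3 = 600 + 1059.67 ≈ 1660
y = 365 + 2 × 1620/3 = 365 + 1080.00 ≈ 1445

(1660, 1445)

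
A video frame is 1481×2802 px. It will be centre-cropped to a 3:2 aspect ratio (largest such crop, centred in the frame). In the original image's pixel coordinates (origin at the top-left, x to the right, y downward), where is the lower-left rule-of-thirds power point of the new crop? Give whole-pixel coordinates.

1481/2802 < 3/2, so the 3:2 crop keeps the full width 1481 and trims height to 1481 × 2/3 = 987.33 px.
Top offset = (2802 − 987.33)/2 = 907.33 px; left offset = 0.
Lower-left is one-third across and two-thirds down within the crop:
x = 0.00 + 1 × 1481.00/3 ≈ 494; y = 907.33 + 2 × 987.33/3 ≈ 1566.

(494, 1566)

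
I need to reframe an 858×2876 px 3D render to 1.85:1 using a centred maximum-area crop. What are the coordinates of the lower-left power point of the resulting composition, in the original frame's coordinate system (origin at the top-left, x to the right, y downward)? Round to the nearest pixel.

(286, 1515)

858/2876 < 1.85/1, so the 1.85:1 crop keeps the full width 858 and trims height to 858 × 1/1.85 = 463.78 px.
Top offset = (2876 − 463.78)/2 = 1206.11 px; left offset = 0.
Lower-left is one-third across and two-thirds down within the crop:
x = 0.00 + 1 × 858.00/3 ≈ 286; y = 1206.11 + 2 × 463.78/3 ≈ 1515.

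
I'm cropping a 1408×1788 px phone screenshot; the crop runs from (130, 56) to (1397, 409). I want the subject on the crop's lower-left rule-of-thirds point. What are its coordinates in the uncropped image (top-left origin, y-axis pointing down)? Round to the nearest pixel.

(552, 291)

Crop width = 1397 − 130 = 1267 px; one third is 422.33 px.
Crop height = 409 − 56 = 353 px; one third is 117.67 px.
The lower-left point is one-third across and two-thirds down within the crop:
x = 130 + 1 × 422.33 ≈ 552; y = 56 + 2 × 117.67 ≈ 291.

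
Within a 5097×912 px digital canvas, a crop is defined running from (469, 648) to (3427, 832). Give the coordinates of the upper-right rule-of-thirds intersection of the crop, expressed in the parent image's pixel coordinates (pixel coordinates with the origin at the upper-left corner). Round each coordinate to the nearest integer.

x = 2441 px, y = 709 px

Crop width = 3427 − 469 = 2958 px; one third is 986.00 px.
Crop height = 832 − 648 = 184 px; one third is 61.33 px.
The upper-right point is two-thirds across and one-third down within the crop:
x = 469 + 2 × 986.00 ≈ 2441; y = 648 + 1 × 61.33 ≈ 709.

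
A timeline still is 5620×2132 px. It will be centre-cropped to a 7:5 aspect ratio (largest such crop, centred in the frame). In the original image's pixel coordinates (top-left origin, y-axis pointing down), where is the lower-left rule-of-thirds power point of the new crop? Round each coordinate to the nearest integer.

5620/2132 > 7/5, so the 7:5 crop keeps the full height 2132 and trims width to 2132 × 7/5 = 2984.80 px.
Left offset = (5620 − 2984.80)/2 = 1317.60 px; top offset = 0.
Lower-left is one-third across and two-thirds down within the crop:
x = 1317.60 + 1 × 2984.80/3 ≈ 2313; y = 0.00 + 2 × 2132.00/3 ≈ 1421.

(2313, 1421)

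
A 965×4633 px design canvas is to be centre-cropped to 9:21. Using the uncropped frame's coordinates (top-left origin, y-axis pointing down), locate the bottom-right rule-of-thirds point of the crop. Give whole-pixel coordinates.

965/4633 < 9/21, so the 9:21 crop keeps the full width 965 and trims height to 965 × 21/9 = 2251.67 px.
Top offset = (4633 − 2251.67)/2 = 1190.67 px; left offset = 0.
Bottom-right is two-thirds across and two-thirds down within the crop:
x = 0.00 + 2 × 965.00/3 ≈ 643; y = 1190.67 + 2 × 2251.67/3 ≈ 2692.

x = 643 px, y = 2692 px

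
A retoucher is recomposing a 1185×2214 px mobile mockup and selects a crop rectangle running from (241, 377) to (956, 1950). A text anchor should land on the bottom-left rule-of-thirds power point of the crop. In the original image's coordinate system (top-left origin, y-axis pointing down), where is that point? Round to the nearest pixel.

x = 479 px, y = 1426 px

Crop width = 956 − 241 = 715 px; one third is 238.33 px.
Crop height = 1950 − 377 = 1573 px; one third is 524.33 px.
The bottom-left point is one-third across and two-thirds down within the crop:
x = 241 + 1 × 238.33 ≈ 479; y = 377 + 2 × 524.33 ≈ 1426.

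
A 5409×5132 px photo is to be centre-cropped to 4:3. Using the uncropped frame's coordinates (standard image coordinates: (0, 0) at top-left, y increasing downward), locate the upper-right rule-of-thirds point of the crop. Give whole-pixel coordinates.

(3606, 1890)

5409/5132 < 4/3, so the 4:3 crop keeps the full width 5409 and trims height to 5409 × 3/4 = 4056.75 px.
Top offset = (5132 − 4056.75)/2 = 537.62 px; left offset = 0.
Upper-right is two-thirds across and one-third down within the crop:
x = 0.00 + 2 × 5409.00/3 ≈ 3606; y = 537.62 + 1 × 4056.75/3 ≈ 1890.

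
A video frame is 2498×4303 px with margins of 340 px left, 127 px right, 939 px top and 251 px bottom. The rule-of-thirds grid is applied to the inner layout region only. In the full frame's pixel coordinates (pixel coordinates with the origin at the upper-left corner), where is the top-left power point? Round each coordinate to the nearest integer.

Content width = 2498 − 340 − 127 = 2031 px; content height = 4303 − 939 − 251 = 3113 px.
Top-left is one-third across and one-third down within the inner layout region.
x = 340 + 1 × 2031/3 = 340 + 677.00 ≈ 1017
y = 939 + 1 × 3113/3 = 939 + 1037.67 ≈ 1977

(1017, 1977)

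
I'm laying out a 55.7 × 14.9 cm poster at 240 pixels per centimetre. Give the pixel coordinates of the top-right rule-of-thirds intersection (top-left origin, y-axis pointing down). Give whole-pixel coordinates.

In pixels the canvas is 55.7 × 240 = 13368 wide and 14.9 × 240 = 3576 tall.
The top-right point is two-thirds across and one-third down:
x = 2 × 13368/3 ≈ 8912; y = 1 × 3576/3 ≈ 1192.

x = 8912 px, y = 1192 px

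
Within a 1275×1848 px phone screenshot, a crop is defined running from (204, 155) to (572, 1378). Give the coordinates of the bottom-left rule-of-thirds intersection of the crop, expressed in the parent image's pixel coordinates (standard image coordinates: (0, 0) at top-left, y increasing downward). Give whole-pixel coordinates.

Crop width = 572 − 204 = 368 px; one third is 122.67 px.
Crop height = 1378 − 155 = 1223 px; one third is 407.67 px.
The bottom-left point is one-third across and two-thirds down within the crop:
x = 204 + 1 × 122.67 ≈ 327; y = 155 + 2 × 407.67 ≈ 970.

(327, 970)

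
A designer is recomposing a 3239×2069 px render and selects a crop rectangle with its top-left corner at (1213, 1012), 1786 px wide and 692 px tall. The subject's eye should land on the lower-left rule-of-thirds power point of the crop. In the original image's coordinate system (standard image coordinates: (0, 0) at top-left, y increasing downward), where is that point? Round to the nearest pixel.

One third of the crop width 1786 is 595.33 px.
One third of the crop height 692 is 230.67 px.
The lower-left point is one-third across and two-thirds down within the crop:
x = 1213 + 1 × 595.33 ≈ 1808; y = 1012 + 2 × 230.67 ≈ 1473.

(1808, 1473)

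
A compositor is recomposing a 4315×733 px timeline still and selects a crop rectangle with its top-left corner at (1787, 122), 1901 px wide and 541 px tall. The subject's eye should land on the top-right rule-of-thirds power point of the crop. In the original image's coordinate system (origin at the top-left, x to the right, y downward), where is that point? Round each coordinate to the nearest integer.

One third of the crop width 1901 is 633.67 px.
One third of the crop height 541 is 180.33 px.
The top-right point is two-thirds across and one-third down within the crop:
x = 1787 + 2 × 633.67 ≈ 3054; y = 122 + 1 × 180.33 ≈ 302.

(3054, 302)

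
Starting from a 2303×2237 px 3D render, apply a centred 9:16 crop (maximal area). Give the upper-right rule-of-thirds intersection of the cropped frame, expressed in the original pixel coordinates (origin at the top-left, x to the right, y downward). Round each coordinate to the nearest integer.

2303/2237 > 9/16, so the 9:16 crop keeps the full height 2237 and trims width to 2237 × 9/16 = 1258.31 px.
Left offset = (2303 − 1258.31)/2 = 522.34 px; top offset = 0.
Upper-right is two-thirds across and one-third down within the crop:
x = 522.34 + 2 × 1258.31/3 ≈ 1361; y = 0.00 + 1 × 2237.00/3 ≈ 746.

(1361, 746)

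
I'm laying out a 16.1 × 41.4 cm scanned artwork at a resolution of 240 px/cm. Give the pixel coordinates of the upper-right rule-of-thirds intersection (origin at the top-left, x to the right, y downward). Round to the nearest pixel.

In pixels the canvas is 16.1 × 240 = 3864 wide and 41.4 × 240 = 9936 tall.
The upper-right point is two-thirds across and one-third down:
x = 2 × 3864/3 ≈ 2576; y = 1 × 9936/3 ≈ 3312.

(2576, 3312)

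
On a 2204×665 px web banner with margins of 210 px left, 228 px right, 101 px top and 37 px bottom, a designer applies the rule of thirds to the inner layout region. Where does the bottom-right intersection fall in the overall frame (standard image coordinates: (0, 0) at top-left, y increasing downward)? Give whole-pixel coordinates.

Content width = 2204 − 210 − 228 = 1766 px; content height = 665 − 101 − 37 = 527 px.
Bottom-right is two-thirds across and two-thirds down within the inner layout region.
x = 210 + 2 × 1766/3 = 210 + 1177.33 ≈ 1387
y = 101 + 2 × 527/3 = 101 + 351.33 ≈ 452

x = 1387 px, y = 452 px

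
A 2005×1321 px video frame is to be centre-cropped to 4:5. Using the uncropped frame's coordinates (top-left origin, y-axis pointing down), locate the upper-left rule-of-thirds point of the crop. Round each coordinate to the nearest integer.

2005/1321 > 4/5, so the 4:5 crop keeps the full height 1321 and trims width to 1321 × 4/5 = 1056.80 px.
Left offset = (2005 − 1056.80)/2 = 474.10 px; top offset = 0.
Upper-left is one-third across and one-third down within the crop:
x = 474.10 + 1 × 1056.80/3 ≈ 826; y = 0.00 + 1 × 1321.00/3 ≈ 440.

x = 826 px, y = 440 px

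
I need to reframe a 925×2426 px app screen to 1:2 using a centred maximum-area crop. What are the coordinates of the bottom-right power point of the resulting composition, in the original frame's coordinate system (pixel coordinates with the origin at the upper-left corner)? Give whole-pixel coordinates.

925/2426 < 1/2, so the 1:2 crop keeps the full width 925 and trims height to 925 × 2/1 = 1850.00 px.
Top offset = (2426 − 1850.00)/2 = 288.00 px; left offset = 0.
Bottom-right is two-thirds across and two-thirds down within the crop:
x = 0.00 + 2 × 925.00/3 ≈ 617; y = 288.00 + 2 × 1850.00/3 ≈ 1521.

x = 617 px, y = 1521 px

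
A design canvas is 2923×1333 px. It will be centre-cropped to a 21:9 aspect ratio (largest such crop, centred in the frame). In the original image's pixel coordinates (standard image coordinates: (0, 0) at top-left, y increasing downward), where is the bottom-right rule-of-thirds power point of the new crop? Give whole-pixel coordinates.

x = 1949 px, y = 875 px

2923/1333 < 21/9, so the 21:9 crop keeps the full width 2923 and trims height to 2923 × 9/21 = 1252.71 px.
Top offset = (1333 − 1252.71)/2 = 40.14 px; left offset = 0.
Bottom-right is two-thirds across and two-thirds down within the crop:
x = 0.00 + 2 × 2923.00/3 ≈ 1949; y = 40.14 + 2 × 1252.71/3 ≈ 875.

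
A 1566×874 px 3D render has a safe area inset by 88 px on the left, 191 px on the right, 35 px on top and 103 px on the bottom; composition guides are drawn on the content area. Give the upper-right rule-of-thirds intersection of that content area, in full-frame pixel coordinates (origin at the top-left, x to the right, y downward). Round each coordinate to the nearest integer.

x = 946 px, y = 280 px

Content width = 1566 − 88 − 191 = 1287 px; content height = 874 − 35 − 103 = 736 px.
Upper-right is two-thirds across and one-third down within the content area.
x = 88 + 2 × 1287/3 = 88 + 858.00 ≈ 946
y = 35 + 1 × 736/3 = 35 + 245.33 ≈ 280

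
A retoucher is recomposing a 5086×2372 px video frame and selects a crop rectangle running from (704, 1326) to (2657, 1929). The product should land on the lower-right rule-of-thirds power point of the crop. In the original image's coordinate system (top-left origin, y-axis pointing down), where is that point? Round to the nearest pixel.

(2006, 1728)

Crop width = 2657 − 704 = 1953 px; one third is 651.00 px.
Crop height = 1929 − 1326 = 603 px; one third is 201.00 px.
The lower-right point is two-thirds across and two-thirds down within the crop:
x = 704 + 2 × 651.00 ≈ 2006; y = 1326 + 2 × 201.00 ≈ 1728.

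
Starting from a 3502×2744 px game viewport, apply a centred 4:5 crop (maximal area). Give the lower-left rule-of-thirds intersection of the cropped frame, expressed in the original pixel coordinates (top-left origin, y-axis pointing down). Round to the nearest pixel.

3502/2744 > 4/5, so the 4:5 crop keeps the full height 2744 and trims width to 2744 × 4/5 = 2195.20 px.
Left offset = (3502 − 2195.20)/2 = 653.40 px; top offset = 0.
Lower-left is one-third across and two-thirds down within the crop:
x = 653.40 + 1 × 2195.20/3 ≈ 1385; y = 0.00 + 2 × 2744.00/3 ≈ 1829.

(1385, 1829)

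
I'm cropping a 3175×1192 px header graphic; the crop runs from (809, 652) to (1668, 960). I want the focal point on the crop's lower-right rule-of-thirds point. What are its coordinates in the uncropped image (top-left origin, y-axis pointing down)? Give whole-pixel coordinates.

Crop width = 1668 − 809 = 859 px; one third is 286.33 px.
Crop height = 960 − 652 = 308 px; one third is 102.67 px.
The lower-right point is two-thirds across and two-thirds down within the crop:
x = 809 + 2 × 286.33 ≈ 1382; y = 652 + 2 × 102.67 ≈ 857.

(1382, 857)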